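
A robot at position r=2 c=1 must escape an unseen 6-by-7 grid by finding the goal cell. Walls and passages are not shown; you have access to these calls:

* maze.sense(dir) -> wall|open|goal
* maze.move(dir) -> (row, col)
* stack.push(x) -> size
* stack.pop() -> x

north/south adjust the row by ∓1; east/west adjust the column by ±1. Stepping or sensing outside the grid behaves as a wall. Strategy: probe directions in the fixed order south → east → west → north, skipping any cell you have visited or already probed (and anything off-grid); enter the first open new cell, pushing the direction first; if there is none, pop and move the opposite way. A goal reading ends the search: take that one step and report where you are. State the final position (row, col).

Step: maze.sense[south]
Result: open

Step: stack.push[south]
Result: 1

Step: maze.move[south]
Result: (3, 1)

Step: maze.sense[south]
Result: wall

Step: maze.sense[east]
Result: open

Step: stack.push[east]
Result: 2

Step: maze.move[east]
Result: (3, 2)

Step: maze.sense[south]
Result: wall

Step: maze.sense[east]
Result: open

Step: stack.push[east]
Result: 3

Step: maze.move[east]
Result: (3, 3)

Step: maze.sense[south]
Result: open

Step: stack.push[south]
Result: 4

Step: maze.move[south]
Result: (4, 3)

Step: maze.sense[south]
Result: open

Step: stack.push[south]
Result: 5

Step: maze.move[south]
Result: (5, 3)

Step: maze.sense[east]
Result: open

Step: stack.push[east]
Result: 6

Step: maze.move[east]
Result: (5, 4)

Step: maze.sense[east]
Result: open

Step: stack.push[east]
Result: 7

Step: maze.move[east]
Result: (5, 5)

Step: maze.sense[east]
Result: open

Step: stack.push[east]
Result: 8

Step: maze.move[east]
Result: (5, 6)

Step: maze.sense[north]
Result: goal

Step: maze.move[north]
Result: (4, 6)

Answer: (4, 6)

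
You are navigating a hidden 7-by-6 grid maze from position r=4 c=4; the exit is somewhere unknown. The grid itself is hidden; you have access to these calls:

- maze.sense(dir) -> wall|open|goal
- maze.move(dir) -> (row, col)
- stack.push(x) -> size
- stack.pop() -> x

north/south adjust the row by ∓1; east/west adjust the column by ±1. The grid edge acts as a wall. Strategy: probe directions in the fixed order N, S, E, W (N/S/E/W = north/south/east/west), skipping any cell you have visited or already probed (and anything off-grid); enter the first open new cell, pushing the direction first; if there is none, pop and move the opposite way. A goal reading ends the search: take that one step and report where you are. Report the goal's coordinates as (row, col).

# sense(dir→north) ~> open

# push(x→north) ~> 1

# move(dir→north) ~> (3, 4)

# sense(dir→north) ~> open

# push(x→north) ~> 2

# move(dir→north) ~> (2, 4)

# sense(dir→north) ~> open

# push(x→north) ~> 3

# move(dir→north) ~> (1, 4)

# sense(dir→north) ~> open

# push(x→north) ~> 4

# move(dir→north) ~> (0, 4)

# sense(dir→east) ~> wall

# sense(dir→west) ~> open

# push(x→west) ~> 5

# move(dir→west) ~> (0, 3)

# sense(dir→south) ~> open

# push(x→south) ~> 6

# move(dir→south) ~> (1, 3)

# sense(dir→south) ~> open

# push(x→south) ~> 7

# move(dir→south) ~> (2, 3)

# sense(dir→south) ~> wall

# sense(dir→west) ~> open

# push(x→west) ~> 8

# move(dir→west) ~> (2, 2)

# sense(dir→north) ~> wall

# sense(dir→south) ~> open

# push(x→south) ~> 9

# move(dir→south) ~> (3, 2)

# sense(dir→south) ~> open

# push(x→south) ~> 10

# move(dir→south) ~> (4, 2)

# sense(dir→south) ~> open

# push(x→south) ~> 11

# move(dir→south) ~> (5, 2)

# sense(dir→south) ~> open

# push(x→south) ~> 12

# move(dir→south) ~> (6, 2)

# sense(dir→east) ~> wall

# sense(dir→west) ~> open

# push(x→west) ~> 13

# move(dir→west) ~> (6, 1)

# sense(dir→north) ~> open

# push(x→north) ~> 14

# move(dir→north) ~> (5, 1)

# sense(dir→north) ~> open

# push(x→north) ~> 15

# move(dir→north) ~> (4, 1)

# sense(dir→north) ~> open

# push(x→north) ~> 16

# move(dir→north) ~> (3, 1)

# sense(dir→north) ~> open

# push(x→north) ~> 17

# move(dir→north) ~> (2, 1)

# sense(dir→north) ~> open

# push(x→north) ~> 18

# move(dir→north) ~> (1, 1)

# sense(dir→north) ~> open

# push(x→north) ~> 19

# move(dir→north) ~> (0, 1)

# sense(dir→east) ~> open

# push(x→east) ~> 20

# move(dir→east) ~> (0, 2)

# pop() ~> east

# move(dir→west) ~> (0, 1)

# sense(dir→west) ~> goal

# move(dir→west) ~> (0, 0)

Answer: (0, 0)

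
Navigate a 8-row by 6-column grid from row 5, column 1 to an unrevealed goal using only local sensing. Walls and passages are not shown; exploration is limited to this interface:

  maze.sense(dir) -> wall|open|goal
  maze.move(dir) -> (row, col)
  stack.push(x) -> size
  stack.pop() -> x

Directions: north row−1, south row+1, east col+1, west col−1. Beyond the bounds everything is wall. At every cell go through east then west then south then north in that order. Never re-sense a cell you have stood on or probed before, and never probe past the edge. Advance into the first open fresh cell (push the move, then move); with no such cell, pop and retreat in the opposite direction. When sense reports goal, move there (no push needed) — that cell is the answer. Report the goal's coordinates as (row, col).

I invoke sense passing dir=east, and see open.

Using push passing x=east, and get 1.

Using move passing dir=east, which returns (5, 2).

I invoke sense passing dir=east, → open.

Now I run push passing x=east, → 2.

Next I call move passing dir=east, → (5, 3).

Now I run sense passing dir=east, giving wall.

Invoking sense passing dir=south, giving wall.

Next I call sense passing dir=north, — result: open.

Using push passing x=north, → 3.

Then move passing dir=north, and see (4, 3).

I invoke sense passing dir=east, and observe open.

Now I run push passing x=east, and get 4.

Now I run move passing dir=east, and see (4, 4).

Now I run sense passing dir=east, and observe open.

Then push passing x=east, — result: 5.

Then move passing dir=east, giving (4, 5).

Now I run sense passing dir=south, which returns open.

Next I call push passing x=south, yielding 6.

Next I call move passing dir=south, which returns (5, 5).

I run sense passing dir=south, → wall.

I run pop(), : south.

I try move passing dir=north, — result: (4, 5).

Calling sense passing dir=north, : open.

Next I call push passing x=north, : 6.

Using move passing dir=north, and see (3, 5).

Calling sense passing dir=west, and get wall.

Invoking sense passing dir=north, and get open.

Now I run push passing x=north, and observe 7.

Next I call move passing dir=north, — result: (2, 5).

I run sense passing dir=west, which returns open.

Next I call push passing x=west, : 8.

Invoking move passing dir=west, yielding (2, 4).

I call sense passing dir=west, and see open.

I invoke push passing x=west, and observe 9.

I use move passing dir=west, yielding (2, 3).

I try sense passing dir=west, — result: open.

Then push passing x=west, and observe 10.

Using move passing dir=west, and get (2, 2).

Next I call sense passing dir=west, and get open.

Now I run push passing x=west, yielding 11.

I try move passing dir=west, which returns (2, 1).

Using sense passing dir=west, giving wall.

Invoking sense passing dir=south, : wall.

Next I call sense passing dir=north, giving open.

Next I call push passing x=north, and get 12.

Now I run move passing dir=north, and see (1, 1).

I invoke sense passing dir=east, and observe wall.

Invoking sense passing dir=west, yielding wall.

Calling sense passing dir=north, and get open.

Next I call push passing x=north, giving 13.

Using move passing dir=north, and get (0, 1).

I try sense passing dir=east, and see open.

Calling push passing x=east, → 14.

Calling move passing dir=east, and see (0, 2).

I try sense passing dir=east, and get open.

Then push passing x=east, and get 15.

Using move passing dir=east, : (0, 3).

I run sense passing dir=east, and get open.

I invoke push passing x=east, giving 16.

I try move passing dir=east, yielding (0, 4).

I call sense passing dir=east, and see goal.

I use move passing dir=east, and get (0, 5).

Answer: (0, 5)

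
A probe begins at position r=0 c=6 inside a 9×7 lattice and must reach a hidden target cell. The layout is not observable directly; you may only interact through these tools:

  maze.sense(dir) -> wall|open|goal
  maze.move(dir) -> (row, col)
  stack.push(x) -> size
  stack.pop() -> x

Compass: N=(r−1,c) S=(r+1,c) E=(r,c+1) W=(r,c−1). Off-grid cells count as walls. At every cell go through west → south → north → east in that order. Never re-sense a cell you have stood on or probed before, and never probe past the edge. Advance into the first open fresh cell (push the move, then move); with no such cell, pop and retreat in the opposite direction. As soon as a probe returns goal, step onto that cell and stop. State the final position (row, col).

Action: maze.sense[west]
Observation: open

Action: stack.push[west]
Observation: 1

Action: maze.move[west]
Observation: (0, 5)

Action: maze.sense[west]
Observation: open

Action: stack.push[west]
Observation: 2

Action: maze.move[west]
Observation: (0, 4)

Action: maze.sense[west]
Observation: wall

Action: maze.sense[south]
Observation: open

Action: stack.push[south]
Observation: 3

Action: maze.move[south]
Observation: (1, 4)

Action: maze.sense[west]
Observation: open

Action: stack.push[west]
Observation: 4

Action: maze.move[west]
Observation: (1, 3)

Action: maze.sense[west]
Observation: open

Action: stack.push[west]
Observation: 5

Action: maze.move[west]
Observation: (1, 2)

Action: maze.sense[west]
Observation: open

Action: stack.push[west]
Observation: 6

Action: maze.move[west]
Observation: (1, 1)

Action: maze.sense[west]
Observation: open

Action: stack.push[west]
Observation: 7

Action: maze.move[west]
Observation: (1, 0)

Action: maze.sense[south]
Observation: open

Action: stack.push[south]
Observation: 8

Action: maze.move[south]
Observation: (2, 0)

Action: maze.sense[south]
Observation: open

Action: stack.push[south]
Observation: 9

Action: maze.move[south]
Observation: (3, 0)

Action: maze.sense[south]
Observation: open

Action: stack.push[south]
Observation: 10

Action: maze.move[south]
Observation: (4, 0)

Action: maze.sense[south]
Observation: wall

Action: maze.sense[east]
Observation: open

Action: stack.push[east]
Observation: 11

Action: maze.move[east]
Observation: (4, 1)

Action: maze.sense[south]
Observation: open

Action: stack.push[south]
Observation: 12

Action: maze.move[south]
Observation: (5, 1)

Action: maze.sense[south]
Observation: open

Action: stack.push[south]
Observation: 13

Action: maze.move[south]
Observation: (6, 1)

Action: maze.sense[west]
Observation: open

Action: stack.push[west]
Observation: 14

Action: maze.move[west]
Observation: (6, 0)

Action: maze.sense[south]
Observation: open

Action: stack.push[south]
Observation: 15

Action: maze.move[south]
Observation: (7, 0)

Action: maze.sense[south]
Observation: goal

Action: maze.move[south]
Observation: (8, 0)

Answer: (8, 0)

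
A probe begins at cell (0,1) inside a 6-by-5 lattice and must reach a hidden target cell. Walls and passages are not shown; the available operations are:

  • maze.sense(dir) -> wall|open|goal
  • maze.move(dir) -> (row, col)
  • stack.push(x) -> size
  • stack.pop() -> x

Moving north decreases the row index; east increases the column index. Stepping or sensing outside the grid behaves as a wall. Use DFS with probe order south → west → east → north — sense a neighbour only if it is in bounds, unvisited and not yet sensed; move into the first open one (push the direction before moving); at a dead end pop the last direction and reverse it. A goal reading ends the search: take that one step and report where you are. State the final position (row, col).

Do: sense[dir: south]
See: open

Do: push[x: south]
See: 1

Do: move[dir: south]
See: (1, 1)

Do: sense[dir: south]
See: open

Do: push[x: south]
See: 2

Do: move[dir: south]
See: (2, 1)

Do: sense[dir: south]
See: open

Do: push[x: south]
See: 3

Do: move[dir: south]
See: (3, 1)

Do: sense[dir: south]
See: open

Do: push[x: south]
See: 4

Do: move[dir: south]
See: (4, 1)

Do: sense[dir: south]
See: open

Do: push[x: south]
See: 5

Do: move[dir: south]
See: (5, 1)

Do: sense[dir: west]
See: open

Do: push[x: west]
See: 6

Do: move[dir: west]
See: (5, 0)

Do: sense[dir: north]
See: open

Do: push[x: north]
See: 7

Do: move[dir: north]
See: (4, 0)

Do: sense[dir: north]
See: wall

Do: pop[]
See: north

Do: move[dir: south]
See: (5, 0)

Do: pop[]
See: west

Do: move[dir: east]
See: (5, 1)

Do: sense[dir: east]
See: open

Do: push[x: east]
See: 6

Do: move[dir: east]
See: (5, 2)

Do: sense[dir: east]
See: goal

Do: move[dir: east]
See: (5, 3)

Answer: (5, 3)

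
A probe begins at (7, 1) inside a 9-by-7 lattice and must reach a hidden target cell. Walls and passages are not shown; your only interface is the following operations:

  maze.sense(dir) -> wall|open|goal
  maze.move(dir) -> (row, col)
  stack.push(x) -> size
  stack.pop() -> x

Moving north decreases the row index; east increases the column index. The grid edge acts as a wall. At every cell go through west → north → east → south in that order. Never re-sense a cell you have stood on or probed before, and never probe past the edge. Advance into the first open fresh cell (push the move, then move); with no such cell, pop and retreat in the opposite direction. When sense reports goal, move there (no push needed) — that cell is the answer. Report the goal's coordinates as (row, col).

% maze.sense west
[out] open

% stack.push west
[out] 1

% maze.move west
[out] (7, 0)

% maze.sense north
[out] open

% stack.push north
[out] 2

% maze.move north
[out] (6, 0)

% maze.sense north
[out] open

% stack.push north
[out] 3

% maze.move north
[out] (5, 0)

% maze.sense north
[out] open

% stack.push north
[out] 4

% maze.move north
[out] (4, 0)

% maze.sense north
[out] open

% stack.push north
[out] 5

% maze.move north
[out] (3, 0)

% maze.sense north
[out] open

% stack.push north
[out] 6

% maze.move north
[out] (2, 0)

% maze.sense north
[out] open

% stack.push north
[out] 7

% maze.move north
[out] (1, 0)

% maze.sense north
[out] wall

% maze.sense east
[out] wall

% stack.pop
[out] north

% maze.move south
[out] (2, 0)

% maze.sense east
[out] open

% stack.push east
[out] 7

% maze.move east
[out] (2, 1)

% maze.sense east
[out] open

% stack.push east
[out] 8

% maze.move east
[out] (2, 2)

% maze.sense north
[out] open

% stack.push north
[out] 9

% maze.move north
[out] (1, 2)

% maze.sense north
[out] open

% stack.push north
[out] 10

% maze.move north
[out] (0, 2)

% maze.sense west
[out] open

% stack.push west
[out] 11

% maze.move west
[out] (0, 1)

% stack.pop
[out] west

% maze.move east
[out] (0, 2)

% maze.sense east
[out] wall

% stack.pop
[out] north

% maze.move south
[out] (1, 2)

% maze.sense east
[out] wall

% stack.pop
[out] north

% maze.move south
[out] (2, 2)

% maze.sense east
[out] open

% stack.push east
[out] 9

% maze.move east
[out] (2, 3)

% maze.sense east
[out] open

% stack.push east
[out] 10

% maze.move east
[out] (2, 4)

% maze.sense north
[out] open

% stack.push north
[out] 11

% maze.move north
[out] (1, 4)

% maze.sense north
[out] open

% stack.push north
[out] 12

% maze.move north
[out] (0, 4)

% maze.sense east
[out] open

% stack.push east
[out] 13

% maze.move east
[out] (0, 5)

% maze.sense east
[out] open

% stack.push east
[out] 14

% maze.move east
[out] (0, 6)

% maze.sense south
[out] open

% stack.push south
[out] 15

% maze.move south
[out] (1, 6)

% maze.sense west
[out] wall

% maze.sense south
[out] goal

% maze.move south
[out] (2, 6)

Answer: (2, 6)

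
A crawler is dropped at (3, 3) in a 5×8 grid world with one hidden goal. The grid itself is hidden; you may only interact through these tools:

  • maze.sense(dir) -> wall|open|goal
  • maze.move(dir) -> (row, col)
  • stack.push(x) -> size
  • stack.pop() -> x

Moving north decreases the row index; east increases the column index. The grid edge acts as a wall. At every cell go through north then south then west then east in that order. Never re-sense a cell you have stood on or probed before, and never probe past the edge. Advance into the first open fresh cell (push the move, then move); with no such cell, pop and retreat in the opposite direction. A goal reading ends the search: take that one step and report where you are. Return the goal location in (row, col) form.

# sense(north) => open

# push(north) => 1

# move(north) => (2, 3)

# sense(north) => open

# push(north) => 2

# move(north) => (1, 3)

# sense(north) => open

# push(north) => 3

# move(north) => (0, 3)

# sense(west) => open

# push(west) => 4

# move(west) => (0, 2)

# sense(south) => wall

# sense(west) => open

# push(west) => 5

# move(west) => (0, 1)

# sense(south) => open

# push(south) => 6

# move(south) => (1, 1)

# sense(south) => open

# push(south) => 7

# move(south) => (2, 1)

# sense(south) => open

# push(south) => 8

# move(south) => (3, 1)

# sense(south) => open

# push(south) => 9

# move(south) => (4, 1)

# sense(west) => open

# push(west) => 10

# move(west) => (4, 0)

# sense(north) => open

# push(north) => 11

# move(north) => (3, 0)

# sense(north) => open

# push(north) => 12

# move(north) => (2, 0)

# sense(north) => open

# push(north) => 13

# move(north) => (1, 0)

# sense(north) => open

# push(north) => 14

# move(north) => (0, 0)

# pop() => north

# move(south) => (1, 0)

# pop() => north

# move(south) => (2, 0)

# pop() => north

# move(south) => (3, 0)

# pop() => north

# move(south) => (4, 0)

# pop() => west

# move(east) => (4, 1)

# sense(east) => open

# push(east) => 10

# move(east) => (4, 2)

# sense(north) => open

# push(north) => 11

# move(north) => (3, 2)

# sense(north) => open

# push(north) => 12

# move(north) => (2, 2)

# pop() => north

# move(south) => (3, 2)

# pop() => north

# move(south) => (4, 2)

# sense(east) => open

# push(east) => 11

# move(east) => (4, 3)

# sense(east) => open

# push(east) => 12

# move(east) => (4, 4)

# sense(north) => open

# push(north) => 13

# move(north) => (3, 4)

# sense(north) => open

# push(north) => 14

# move(north) => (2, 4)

# sense(north) => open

# push(north) => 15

# move(north) => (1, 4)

# sense(north) => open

# push(north) => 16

# move(north) => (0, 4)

# sense(east) => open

# push(east) => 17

# move(east) => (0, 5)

# sense(south) => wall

# sense(east) => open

# push(east) => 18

# move(east) => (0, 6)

# sense(south) => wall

# sense(east) => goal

# move(east) => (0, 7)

Answer: (0, 7)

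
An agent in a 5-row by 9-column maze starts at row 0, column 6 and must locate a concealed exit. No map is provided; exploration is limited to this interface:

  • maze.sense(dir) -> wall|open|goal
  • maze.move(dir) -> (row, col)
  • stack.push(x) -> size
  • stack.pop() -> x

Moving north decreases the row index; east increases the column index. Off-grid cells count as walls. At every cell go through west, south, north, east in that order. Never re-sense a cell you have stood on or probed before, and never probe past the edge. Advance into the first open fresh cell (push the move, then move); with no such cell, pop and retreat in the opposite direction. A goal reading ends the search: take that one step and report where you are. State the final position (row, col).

Invoking maze.sense using dir: west, — result: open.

Next I call stack.push using x: west, — result: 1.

I use maze.move using dir: west, and get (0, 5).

I invoke maze.sense using dir: west, → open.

I call stack.push using x: west, which returns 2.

I use maze.move using dir: west, which returns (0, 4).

I invoke maze.sense using dir: west, → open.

Invoking stack.push using x: west, — result: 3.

I try maze.move using dir: west, — result: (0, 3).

I call maze.sense using dir: west, → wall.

I run maze.sense using dir: south, — result: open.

I call stack.push using x: south, giving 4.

Now I run maze.move using dir: south, which returns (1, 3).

Then maze.sense using dir: west, yielding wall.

I try maze.sense using dir: south, — result: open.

Calling stack.push using x: south, and get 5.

I invoke maze.move using dir: south, giving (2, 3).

I invoke maze.sense using dir: west, and see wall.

I call maze.sense using dir: south, yielding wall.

I try maze.sense using dir: east, : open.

Then stack.push using x: east, yielding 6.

Invoking maze.move using dir: east, and get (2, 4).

Calling maze.sense using dir: south, and get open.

I run stack.push using x: south, → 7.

I try maze.move using dir: south, → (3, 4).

Next I call maze.sense using dir: south, — result: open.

Calling stack.push using x: south, giving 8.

I call maze.move using dir: south, which returns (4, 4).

Using maze.sense using dir: west, : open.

I try stack.push using x: west, giving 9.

Next I call maze.move using dir: west, which returns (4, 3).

Then maze.sense using dir: west, yielding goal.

Then maze.move using dir: west, and get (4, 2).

Answer: (4, 2)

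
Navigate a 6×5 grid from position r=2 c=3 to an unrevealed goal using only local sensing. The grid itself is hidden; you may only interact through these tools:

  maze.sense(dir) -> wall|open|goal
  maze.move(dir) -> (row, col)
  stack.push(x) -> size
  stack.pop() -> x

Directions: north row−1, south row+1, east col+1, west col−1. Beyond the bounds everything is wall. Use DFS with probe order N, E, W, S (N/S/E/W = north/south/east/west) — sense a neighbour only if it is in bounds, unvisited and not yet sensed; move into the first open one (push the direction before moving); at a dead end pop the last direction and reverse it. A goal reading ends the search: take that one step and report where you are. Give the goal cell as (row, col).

Action: sense[dir=north]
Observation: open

Action: push[x=north]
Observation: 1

Action: move[dir=north]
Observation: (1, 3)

Action: sense[dir=north]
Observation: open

Action: push[x=north]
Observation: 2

Action: move[dir=north]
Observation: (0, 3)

Action: sense[dir=east]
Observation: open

Action: push[x=east]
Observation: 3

Action: move[dir=east]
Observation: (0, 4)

Action: sense[dir=south]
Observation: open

Action: push[x=south]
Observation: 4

Action: move[dir=south]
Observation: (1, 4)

Action: sense[dir=south]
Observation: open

Action: push[x=south]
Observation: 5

Action: move[dir=south]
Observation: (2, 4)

Action: sense[dir=south]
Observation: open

Action: push[x=south]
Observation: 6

Action: move[dir=south]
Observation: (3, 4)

Action: sense[dir=west]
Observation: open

Action: push[x=west]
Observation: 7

Action: move[dir=west]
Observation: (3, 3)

Action: sense[dir=west]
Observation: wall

Action: sense[dir=south]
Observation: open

Action: push[x=south]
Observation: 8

Action: move[dir=south]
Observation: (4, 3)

Action: sense[dir=east]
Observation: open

Action: push[x=east]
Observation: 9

Action: move[dir=east]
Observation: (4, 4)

Action: sense[dir=south]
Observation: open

Action: push[x=south]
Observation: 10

Action: move[dir=south]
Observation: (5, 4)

Action: sense[dir=west]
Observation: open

Action: push[x=west]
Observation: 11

Action: move[dir=west]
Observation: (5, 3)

Action: sense[dir=west]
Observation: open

Action: push[x=west]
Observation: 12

Action: move[dir=west]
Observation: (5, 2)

Action: sense[dir=north]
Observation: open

Action: push[x=north]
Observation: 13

Action: move[dir=north]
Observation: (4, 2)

Action: sense[dir=west]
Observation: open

Action: push[x=west]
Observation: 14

Action: move[dir=west]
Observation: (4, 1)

Action: sense[dir=north]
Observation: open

Action: push[x=north]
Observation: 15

Action: move[dir=north]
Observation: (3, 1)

Action: sense[dir=north]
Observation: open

Action: push[x=north]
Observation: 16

Action: move[dir=north]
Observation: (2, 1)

Action: sense[dir=north]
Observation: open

Action: push[x=north]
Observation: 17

Action: move[dir=north]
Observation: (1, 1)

Action: sense[dir=north]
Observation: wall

Action: sense[dir=east]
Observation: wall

Action: sense[dir=west]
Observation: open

Action: push[x=west]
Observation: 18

Action: move[dir=west]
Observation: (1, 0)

Action: sense[dir=north]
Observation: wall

Action: sense[dir=south]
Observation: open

Action: push[x=south]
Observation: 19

Action: move[dir=south]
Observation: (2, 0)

Action: sense[dir=south]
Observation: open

Action: push[x=south]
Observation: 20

Action: move[dir=south]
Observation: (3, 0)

Action: sense[dir=south]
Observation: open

Action: push[x=south]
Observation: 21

Action: move[dir=south]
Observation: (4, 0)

Action: sense[dir=south]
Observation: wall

Action: pop[]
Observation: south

Action: move[dir=north]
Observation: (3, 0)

Action: pop[]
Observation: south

Action: move[dir=north]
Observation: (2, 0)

Action: pop[]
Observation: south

Action: move[dir=north]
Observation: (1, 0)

Action: pop[]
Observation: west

Action: move[dir=east]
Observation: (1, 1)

Action: pop[]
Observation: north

Action: move[dir=south]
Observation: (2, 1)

Action: sense[dir=east]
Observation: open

Action: push[x=east]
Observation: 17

Action: move[dir=east]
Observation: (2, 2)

Action: pop[]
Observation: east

Action: move[dir=west]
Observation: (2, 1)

Action: pop[]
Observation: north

Action: move[dir=south]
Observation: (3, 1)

Action: pop[]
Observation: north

Action: move[dir=south]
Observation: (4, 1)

Action: sense[dir=south]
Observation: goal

Action: move[dir=south]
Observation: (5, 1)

Answer: (5, 1)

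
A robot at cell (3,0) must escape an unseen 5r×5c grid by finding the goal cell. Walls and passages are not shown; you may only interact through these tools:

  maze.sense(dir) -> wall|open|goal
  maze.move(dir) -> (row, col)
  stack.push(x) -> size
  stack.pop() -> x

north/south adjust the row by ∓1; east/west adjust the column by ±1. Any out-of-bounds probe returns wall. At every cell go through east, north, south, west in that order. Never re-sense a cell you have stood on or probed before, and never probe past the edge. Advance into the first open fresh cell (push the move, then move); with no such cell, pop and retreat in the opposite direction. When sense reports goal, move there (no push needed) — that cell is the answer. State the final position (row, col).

I call maze.sense on dir='east', → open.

I try stack.push on x='east', — result: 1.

Using maze.move on dir='east', and observe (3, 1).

I invoke maze.sense on dir='east', which returns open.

I invoke stack.push on x='east', giving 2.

Calling maze.move on dir='east', → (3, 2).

Now I run maze.sense on dir='east', yielding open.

Invoking stack.push on x='east', — result: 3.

Calling maze.move on dir='east', — result: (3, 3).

Using maze.sense on dir='east', and get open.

I call stack.push on x='east', : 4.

Calling maze.move on dir='east', and observe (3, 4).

Invoking maze.sense on dir='north', → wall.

Then maze.sense on dir='south', : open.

Now I run stack.push on x='south', which returns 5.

I run maze.move on dir='south', and get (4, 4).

I use maze.sense on dir='west', and see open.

I use stack.push on x='west', and see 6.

Now I run maze.move on dir='west', : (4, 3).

Now I run maze.sense on dir='west', which returns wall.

Then stack.pop(), : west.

Using maze.move on dir='east', and observe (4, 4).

Calling stack.pop(), yielding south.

Using maze.move on dir='north', which returns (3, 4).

Next I call stack.pop(), which returns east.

Using maze.move on dir='west', — result: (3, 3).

Using maze.sense on dir='north', yielding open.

Calling stack.push on x='north', : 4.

Calling maze.move on dir='north', — result: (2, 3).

I invoke maze.sense on dir='north', yielding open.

I invoke stack.push on x='north', which returns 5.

I use maze.move on dir='north', which returns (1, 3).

Calling maze.sense on dir='east', giving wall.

I use maze.sense on dir='north', giving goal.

I invoke maze.move on dir='north', and get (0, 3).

Answer: (0, 3)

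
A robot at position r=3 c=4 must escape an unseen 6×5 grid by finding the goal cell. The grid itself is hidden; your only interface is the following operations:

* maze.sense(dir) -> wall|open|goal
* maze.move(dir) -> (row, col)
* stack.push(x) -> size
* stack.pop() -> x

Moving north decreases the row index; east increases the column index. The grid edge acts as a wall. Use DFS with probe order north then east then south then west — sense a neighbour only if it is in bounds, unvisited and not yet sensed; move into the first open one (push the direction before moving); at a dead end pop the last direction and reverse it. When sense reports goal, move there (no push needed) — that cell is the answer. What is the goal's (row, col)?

$ maze.sense dir→north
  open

$ stack.push x→north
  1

$ maze.move dir→north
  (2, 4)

$ maze.sense dir→north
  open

$ stack.push x→north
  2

$ maze.move dir→north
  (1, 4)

$ maze.sense dir→north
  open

$ stack.push x→north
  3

$ maze.move dir→north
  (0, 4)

$ maze.sense dir→west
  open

$ stack.push x→west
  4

$ maze.move dir→west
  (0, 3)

$ maze.sense dir→south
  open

$ stack.push x→south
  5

$ maze.move dir→south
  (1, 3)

$ maze.sense dir→south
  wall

$ maze.sense dir→west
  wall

$ stack.pop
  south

$ maze.move dir→north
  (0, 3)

$ maze.sense dir→west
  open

$ stack.push x→west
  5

$ maze.move dir→west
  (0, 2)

$ maze.sense dir→west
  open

$ stack.push x→west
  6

$ maze.move dir→west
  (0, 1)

$ maze.sense dir→south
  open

$ stack.push x→south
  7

$ maze.move dir→south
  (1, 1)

$ maze.sense dir→south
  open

$ stack.push x→south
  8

$ maze.move dir→south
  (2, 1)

$ maze.sense dir→east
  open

$ stack.push x→east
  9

$ maze.move dir→east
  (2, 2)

$ maze.sense dir→south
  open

$ stack.push x→south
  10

$ maze.move dir→south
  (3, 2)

$ maze.sense dir→east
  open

$ stack.push x→east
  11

$ maze.move dir→east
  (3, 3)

$ maze.sense dir→south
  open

$ stack.push x→south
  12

$ maze.move dir→south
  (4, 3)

$ maze.sense dir→east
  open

$ stack.push x→east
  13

$ maze.move dir→east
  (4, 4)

$ maze.sense dir→south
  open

$ stack.push x→south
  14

$ maze.move dir→south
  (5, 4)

$ maze.sense dir→west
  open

$ stack.push x→west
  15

$ maze.move dir→west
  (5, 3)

$ maze.sense dir→west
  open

$ stack.push x→west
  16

$ maze.move dir→west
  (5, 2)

$ maze.sense dir→north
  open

$ stack.push x→north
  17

$ maze.move dir→north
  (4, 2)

$ maze.sense dir→west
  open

$ stack.push x→west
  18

$ maze.move dir→west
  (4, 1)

$ maze.sense dir→north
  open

$ stack.push x→north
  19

$ maze.move dir→north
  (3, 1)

$ maze.sense dir→west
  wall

$ stack.pop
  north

$ maze.move dir→south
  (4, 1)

$ maze.sense dir→south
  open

$ stack.push x→south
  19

$ maze.move dir→south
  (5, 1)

$ maze.sense dir→west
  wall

$ stack.pop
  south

$ maze.move dir→north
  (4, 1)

$ maze.sense dir→west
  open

$ stack.push x→west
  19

$ maze.move dir→west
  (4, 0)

$ stack.pop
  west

$ maze.move dir→east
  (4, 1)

$ stack.pop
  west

$ maze.move dir→east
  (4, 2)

$ stack.pop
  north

$ maze.move dir→south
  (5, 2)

$ stack.pop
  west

$ maze.move dir→east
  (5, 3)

$ stack.pop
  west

$ maze.move dir→east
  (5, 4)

$ stack.pop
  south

$ maze.move dir→north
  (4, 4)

$ stack.pop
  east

$ maze.move dir→west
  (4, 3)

$ stack.pop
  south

$ maze.move dir→north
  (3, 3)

$ stack.pop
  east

$ maze.move dir→west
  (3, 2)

$ stack.pop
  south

$ maze.move dir→north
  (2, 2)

$ stack.pop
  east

$ maze.move dir→west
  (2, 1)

$ maze.sense dir→west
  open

$ stack.push x→west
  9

$ maze.move dir→west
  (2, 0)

$ maze.sense dir→north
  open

$ stack.push x→north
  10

$ maze.move dir→north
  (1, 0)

$ maze.sense dir→north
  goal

$ maze.move dir→north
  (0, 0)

Answer: (0, 0)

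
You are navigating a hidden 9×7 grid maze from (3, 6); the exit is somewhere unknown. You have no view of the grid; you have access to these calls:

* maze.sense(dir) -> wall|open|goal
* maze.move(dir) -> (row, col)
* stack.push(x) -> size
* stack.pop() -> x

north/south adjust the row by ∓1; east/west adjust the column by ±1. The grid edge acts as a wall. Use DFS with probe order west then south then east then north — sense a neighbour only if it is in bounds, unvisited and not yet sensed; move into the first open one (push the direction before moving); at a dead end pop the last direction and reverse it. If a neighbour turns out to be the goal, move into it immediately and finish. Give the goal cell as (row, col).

Do: sense[dir='west']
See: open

Do: push[x='west']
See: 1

Do: move[dir='west']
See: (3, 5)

Do: sense[dir='west']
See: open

Do: push[x='west']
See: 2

Do: move[dir='west']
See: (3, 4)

Do: sense[dir='west']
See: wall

Do: sense[dir='south']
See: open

Do: push[x='south']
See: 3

Do: move[dir='south']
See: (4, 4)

Do: sense[dir='west']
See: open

Do: push[x='west']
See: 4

Do: move[dir='west']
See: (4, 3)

Do: sense[dir='west']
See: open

Do: push[x='west']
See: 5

Do: move[dir='west']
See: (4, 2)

Do: sense[dir='west']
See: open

Do: push[x='west']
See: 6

Do: move[dir='west']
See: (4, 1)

Do: sense[dir='west']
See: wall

Do: sense[dir='south']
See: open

Do: push[x='south']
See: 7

Do: move[dir='south']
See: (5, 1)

Do: sense[dir='west']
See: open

Do: push[x='west']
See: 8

Do: move[dir='west']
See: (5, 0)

Do: sense[dir='south']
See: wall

Do: pop[]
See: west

Do: move[dir='east']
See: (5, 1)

Do: sense[dir='south']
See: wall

Do: sense[dir='east']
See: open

Do: push[x='east']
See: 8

Do: move[dir='east']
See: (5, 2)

Do: sense[dir='south']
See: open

Do: push[x='south']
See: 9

Do: move[dir='south']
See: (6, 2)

Do: sense[dir='south']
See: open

Do: push[x='south']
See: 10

Do: move[dir='south']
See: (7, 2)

Do: sense[dir='west']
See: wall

Do: sense[dir='south']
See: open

Do: push[x='south']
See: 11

Do: move[dir='south']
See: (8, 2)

Do: sense[dir='west']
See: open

Do: push[x='west']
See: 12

Do: move[dir='west']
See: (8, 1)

Do: sense[dir='west']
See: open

Do: push[x='west']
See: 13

Do: move[dir='west']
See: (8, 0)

Do: sense[dir='north']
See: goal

Do: move[dir='north']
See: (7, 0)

Answer: (7, 0)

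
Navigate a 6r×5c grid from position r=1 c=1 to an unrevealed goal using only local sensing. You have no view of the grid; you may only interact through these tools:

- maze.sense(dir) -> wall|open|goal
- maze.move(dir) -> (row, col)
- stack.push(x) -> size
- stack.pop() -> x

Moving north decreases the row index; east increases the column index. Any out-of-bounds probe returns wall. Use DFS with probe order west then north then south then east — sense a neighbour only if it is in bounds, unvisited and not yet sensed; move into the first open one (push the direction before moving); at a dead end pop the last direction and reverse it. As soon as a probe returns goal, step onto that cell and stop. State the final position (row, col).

;; 1. maze.sense(dir→west) -> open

;; 2. stack.push(x→west) -> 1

;; 3. maze.move(dir→west) -> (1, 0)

;; 4. maze.sense(dir→north) -> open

;; 5. stack.push(x→north) -> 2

;; 6. maze.move(dir→north) -> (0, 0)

;; 7. maze.sense(dir→east) -> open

;; 8. stack.push(x→east) -> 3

;; 9. maze.move(dir→east) -> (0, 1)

;; 10. maze.sense(dir→east) -> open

;; 11. stack.push(x→east) -> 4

;; 12. maze.move(dir→east) -> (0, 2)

;; 13. maze.sense(dir→south) -> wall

;; 14. maze.sense(dir→east) -> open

;; 15. stack.push(x→east) -> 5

;; 16. maze.move(dir→east) -> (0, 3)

;; 17. maze.sense(dir→south) -> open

;; 18. stack.push(x→south) -> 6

;; 19. maze.move(dir→south) -> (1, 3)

;; 20. maze.sense(dir→south) -> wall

;; 21. maze.sense(dir→east) -> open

;; 22. stack.push(x→east) -> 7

;; 23. maze.move(dir→east) -> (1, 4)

;; 24. maze.sense(dir→north) -> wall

;; 25. maze.sense(dir→south) -> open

;; 26. stack.push(x→south) -> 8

;; 27. maze.move(dir→south) -> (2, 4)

;; 28. maze.sense(dir→south) -> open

;; 29. stack.push(x→south) -> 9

;; 30. maze.move(dir→south) -> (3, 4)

;; 31. maze.sense(dir→west) -> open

;; 32. stack.push(x→west) -> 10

;; 33. maze.move(dir→west) -> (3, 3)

;; 34. maze.sense(dir→west) -> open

;; 35. stack.push(x→west) -> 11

;; 36. maze.move(dir→west) -> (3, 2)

;; 37. maze.sense(dir→west) -> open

;; 38. stack.push(x→west) -> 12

;; 39. maze.move(dir→west) -> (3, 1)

;; 40. maze.sense(dir→west) -> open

;; 41. stack.push(x→west) -> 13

;; 42. maze.move(dir→west) -> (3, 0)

;; 43. maze.sense(dir→north) -> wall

;; 44. maze.sense(dir→south) -> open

;; 45. stack.push(x→south) -> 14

;; 46. maze.move(dir→south) -> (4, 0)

;; 47. maze.sense(dir→south) -> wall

;; 48. maze.sense(dir→east) -> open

;; 49. stack.push(x→east) -> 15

;; 50. maze.move(dir→east) -> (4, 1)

;; 51. maze.sense(dir→south) -> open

;; 52. stack.push(x→south) -> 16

;; 53. maze.move(dir→south) -> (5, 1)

;; 54. maze.sense(dir→east) -> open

;; 55. stack.push(x→east) -> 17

;; 56. maze.move(dir→east) -> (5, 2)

;; 57. maze.sense(dir→north) -> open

;; 58. stack.push(x→north) -> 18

;; 59. maze.move(dir→north) -> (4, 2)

;; 60. maze.sense(dir→east) -> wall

;; 61. stack.pop() -> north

;; 62. maze.move(dir→south) -> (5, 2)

;; 63. maze.sense(dir→east) -> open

;; 64. stack.push(x→east) -> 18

;; 65. maze.move(dir→east) -> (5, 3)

;; 66. maze.sense(dir→east) -> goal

;; 67. maze.move(dir→east) -> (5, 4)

Answer: (5, 4)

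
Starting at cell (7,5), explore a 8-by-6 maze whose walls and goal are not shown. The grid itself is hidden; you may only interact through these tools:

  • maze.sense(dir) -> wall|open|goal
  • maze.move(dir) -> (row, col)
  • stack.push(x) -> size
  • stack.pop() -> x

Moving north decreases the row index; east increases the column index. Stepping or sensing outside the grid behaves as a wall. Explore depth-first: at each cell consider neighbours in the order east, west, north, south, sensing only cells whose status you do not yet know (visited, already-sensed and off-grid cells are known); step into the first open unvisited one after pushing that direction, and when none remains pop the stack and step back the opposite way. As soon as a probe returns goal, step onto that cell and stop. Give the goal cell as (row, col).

I call sense passing west, — result: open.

Using push passing west, and observe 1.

Invoking move passing west, : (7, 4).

I run sense passing west, — result: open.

Next I call push passing west, yielding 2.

I use move passing west, and see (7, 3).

I run sense passing west, → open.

Invoking push passing west, and observe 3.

I try move passing west, yielding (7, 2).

I run sense passing west, which returns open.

Invoking push passing west, yielding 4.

I invoke move passing west, and observe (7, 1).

Using sense passing west, and observe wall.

I use sense passing north, → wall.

Now I run pop, → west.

I use move passing east, and see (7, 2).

I call sense passing north, yielding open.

Now I run push passing north, which returns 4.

I try move passing north, and get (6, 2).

Next I call sense passing east, : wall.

Then sense passing north, yielding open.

Then push passing north, giving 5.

Next I call move passing north, → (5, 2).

Next I call sense passing east, — result: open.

I use push passing east, — result: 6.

Next I call move passing east, : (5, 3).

I invoke sense passing east, : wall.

I run sense passing north, and get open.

Next I call push passing north, and observe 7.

I call move passing north, and see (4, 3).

I invoke sense passing east, yielding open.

I run push passing east, which returns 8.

I try move passing east, which returns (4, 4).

I call sense passing east, : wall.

Invoking sense passing north, : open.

Invoking push passing north, → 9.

I run move passing north, and see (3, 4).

I try sense passing east, : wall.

I invoke sense passing west, and see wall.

Invoking sense passing north, yielding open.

Then push passing north, which returns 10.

I try move passing north, yielding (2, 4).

Calling sense passing east, yielding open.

Then push passing east, giving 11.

Now I run move passing east, : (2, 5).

I invoke sense passing north, giving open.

I run push passing north, which returns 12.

Using move passing north, giving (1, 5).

I run sense passing west, : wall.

I call sense passing north, and observe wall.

Invoking pop, : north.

Using move passing south, which returns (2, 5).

Then pop, yielding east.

Next I call move passing west, and observe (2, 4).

I call sense passing west, — result: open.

Now I run push passing west, and get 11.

Now I run move passing west, — result: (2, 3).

Now I run sense passing west, : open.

Calling push passing west, yielding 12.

Then move passing west, which returns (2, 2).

Now I run sense passing west, and observe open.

I run push passing west, and observe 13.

I invoke move passing west, yielding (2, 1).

I call sense passing west, yielding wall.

Invoking sense passing north, giving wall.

Then sense passing south, giving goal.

I run move passing south, and observe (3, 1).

Answer: (3, 1)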